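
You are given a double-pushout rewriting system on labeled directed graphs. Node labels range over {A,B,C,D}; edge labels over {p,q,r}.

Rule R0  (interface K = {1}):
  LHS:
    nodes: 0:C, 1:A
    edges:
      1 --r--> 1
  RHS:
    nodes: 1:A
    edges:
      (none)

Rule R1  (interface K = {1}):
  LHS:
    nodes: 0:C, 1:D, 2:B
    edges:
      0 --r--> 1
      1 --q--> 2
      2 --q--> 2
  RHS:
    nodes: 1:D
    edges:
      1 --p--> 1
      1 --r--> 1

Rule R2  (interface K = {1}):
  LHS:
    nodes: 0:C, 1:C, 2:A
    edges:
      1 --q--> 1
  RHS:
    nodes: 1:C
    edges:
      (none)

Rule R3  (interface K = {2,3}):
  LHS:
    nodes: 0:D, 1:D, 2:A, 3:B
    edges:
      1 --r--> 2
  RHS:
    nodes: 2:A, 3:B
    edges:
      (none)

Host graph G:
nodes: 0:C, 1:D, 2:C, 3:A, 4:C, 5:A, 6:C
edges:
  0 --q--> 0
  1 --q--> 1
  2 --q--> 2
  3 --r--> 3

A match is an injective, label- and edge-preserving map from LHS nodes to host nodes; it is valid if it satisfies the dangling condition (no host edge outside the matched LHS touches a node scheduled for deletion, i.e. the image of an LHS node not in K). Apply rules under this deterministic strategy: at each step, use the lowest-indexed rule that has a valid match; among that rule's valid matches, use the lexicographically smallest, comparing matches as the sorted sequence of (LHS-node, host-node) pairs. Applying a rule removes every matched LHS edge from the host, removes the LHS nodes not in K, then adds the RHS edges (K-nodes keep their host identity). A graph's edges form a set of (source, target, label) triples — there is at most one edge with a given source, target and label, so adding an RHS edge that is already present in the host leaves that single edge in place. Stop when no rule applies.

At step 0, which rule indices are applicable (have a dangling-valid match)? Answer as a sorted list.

R0: 2 valid matches — {0↦4, 1↦3}, {0↦6, 1↦3}
R1: no valid match — LHS pattern not found
R2: 4 valid matches — {0↦4, 1↦0, 2↦5}, {0↦4, 1↦2, 2↦5}, {0↦6, 1↦0, 2↦5} (+1 more)
R3: no valid match — LHS pattern not found

Answer: [R0,R2]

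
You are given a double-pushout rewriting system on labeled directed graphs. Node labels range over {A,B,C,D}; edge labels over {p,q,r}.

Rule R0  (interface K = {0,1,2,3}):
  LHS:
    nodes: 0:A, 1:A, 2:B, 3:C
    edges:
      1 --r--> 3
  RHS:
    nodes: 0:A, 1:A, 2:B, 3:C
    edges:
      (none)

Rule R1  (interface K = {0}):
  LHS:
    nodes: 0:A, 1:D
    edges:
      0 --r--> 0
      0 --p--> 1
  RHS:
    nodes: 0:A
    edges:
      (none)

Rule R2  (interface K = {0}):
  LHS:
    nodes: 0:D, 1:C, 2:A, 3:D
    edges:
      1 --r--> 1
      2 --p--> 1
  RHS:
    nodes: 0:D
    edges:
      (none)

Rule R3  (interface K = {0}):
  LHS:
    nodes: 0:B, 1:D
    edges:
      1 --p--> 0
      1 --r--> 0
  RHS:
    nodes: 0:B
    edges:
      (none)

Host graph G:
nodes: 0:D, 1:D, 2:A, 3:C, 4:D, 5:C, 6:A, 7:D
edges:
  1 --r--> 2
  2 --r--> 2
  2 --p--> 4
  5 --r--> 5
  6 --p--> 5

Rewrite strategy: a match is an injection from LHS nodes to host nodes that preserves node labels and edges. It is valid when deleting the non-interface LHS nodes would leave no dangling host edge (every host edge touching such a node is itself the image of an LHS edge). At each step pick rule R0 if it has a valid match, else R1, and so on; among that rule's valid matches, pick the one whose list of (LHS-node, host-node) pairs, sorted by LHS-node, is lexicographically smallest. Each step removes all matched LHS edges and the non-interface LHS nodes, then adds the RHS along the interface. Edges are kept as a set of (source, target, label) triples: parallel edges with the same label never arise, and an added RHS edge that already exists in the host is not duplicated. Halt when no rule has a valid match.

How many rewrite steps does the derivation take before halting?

Answer: 2

Rewrite trace:
start.  V:8 E:5  edges: 1-r->2 2-r->2 2-p->4 5-r->5 6-p->5
1. fire R1 via {0↦2, 1↦4}  →  V:7 E:3  edges: 1-r->2 5-r->5 6-p->5
2. fire R2 via {0↦0, 1↦5, 2↦6, 3↦7}  →  V:4 E:1  edges: 1-r->2
final graph: no rule applies after step 2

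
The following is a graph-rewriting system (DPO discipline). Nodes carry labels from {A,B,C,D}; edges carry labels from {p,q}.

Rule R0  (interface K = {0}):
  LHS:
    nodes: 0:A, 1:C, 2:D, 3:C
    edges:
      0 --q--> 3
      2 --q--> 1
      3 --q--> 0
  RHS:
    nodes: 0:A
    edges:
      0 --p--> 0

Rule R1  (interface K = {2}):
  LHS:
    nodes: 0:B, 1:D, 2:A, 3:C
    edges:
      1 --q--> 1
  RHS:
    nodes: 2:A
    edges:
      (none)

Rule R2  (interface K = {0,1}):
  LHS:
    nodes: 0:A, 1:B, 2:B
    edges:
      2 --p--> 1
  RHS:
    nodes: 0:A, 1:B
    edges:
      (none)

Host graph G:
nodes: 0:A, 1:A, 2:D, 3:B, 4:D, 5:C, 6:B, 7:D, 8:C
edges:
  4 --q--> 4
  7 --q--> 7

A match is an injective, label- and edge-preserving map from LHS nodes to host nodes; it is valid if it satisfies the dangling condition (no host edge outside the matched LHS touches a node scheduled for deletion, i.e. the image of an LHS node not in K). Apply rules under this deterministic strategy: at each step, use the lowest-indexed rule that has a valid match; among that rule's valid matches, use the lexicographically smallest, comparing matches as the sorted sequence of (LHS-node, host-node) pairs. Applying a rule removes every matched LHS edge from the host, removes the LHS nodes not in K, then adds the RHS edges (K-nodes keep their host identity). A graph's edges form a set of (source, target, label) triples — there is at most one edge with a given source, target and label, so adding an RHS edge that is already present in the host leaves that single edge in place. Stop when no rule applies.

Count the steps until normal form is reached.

Answer: 2

Rewrite trace:
initial: |V|=9 |E|=2  E = 4-q->4 7-q->7
step 1: apply R1 at {0↦3, 1↦4, 2↦0, 3↦5}  → |V|=6 |E|=1  E = 7-q->7
step 2: apply R1 at {0↦6, 1↦7, 2↦0, 3↦8}  → |V|=3 |E|=0  E = ∅
halt: no rule applies after step 2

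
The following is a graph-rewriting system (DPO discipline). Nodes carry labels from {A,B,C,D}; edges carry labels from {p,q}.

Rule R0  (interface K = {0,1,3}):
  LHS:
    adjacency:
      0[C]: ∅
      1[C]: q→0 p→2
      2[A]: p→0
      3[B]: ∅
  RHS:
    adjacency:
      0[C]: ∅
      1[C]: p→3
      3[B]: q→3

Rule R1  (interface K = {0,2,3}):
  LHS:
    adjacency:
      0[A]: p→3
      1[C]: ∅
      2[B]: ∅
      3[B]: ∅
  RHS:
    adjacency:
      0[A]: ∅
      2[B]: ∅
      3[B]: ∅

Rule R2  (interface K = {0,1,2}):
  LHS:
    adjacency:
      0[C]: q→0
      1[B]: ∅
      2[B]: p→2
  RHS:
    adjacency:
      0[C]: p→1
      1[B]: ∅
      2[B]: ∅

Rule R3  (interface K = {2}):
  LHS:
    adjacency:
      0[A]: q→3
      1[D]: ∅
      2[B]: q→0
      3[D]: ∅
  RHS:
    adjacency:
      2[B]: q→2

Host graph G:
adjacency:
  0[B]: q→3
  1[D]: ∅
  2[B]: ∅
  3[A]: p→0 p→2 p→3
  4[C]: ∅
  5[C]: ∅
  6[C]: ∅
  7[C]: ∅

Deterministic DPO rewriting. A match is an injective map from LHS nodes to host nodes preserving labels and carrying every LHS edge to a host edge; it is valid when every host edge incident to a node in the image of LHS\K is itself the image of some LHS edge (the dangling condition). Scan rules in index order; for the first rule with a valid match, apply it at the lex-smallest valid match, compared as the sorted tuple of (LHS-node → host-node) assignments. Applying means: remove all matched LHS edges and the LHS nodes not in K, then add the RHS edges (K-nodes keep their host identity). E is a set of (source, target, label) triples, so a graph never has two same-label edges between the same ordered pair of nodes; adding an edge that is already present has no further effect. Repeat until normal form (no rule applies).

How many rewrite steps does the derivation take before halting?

Answer: 2

Rewrite trace:
initial: |V|=8 |E|=4  E = 0-q->3 3-p->0 3-p->2 3-p->3
step 1: apply R1 at {0↦3, 1↦4, 2↦0, 3↦2}  → |V|=7 |E|=3  E = 0-q->3 3-p->0 3-p->3
step 2: apply R1 at {0↦3, 1↦5, 2↦2, 3↦0}  → |V|=6 |E|=2  E = 0-q->3 3-p->3
normal form: no rule applies after step 2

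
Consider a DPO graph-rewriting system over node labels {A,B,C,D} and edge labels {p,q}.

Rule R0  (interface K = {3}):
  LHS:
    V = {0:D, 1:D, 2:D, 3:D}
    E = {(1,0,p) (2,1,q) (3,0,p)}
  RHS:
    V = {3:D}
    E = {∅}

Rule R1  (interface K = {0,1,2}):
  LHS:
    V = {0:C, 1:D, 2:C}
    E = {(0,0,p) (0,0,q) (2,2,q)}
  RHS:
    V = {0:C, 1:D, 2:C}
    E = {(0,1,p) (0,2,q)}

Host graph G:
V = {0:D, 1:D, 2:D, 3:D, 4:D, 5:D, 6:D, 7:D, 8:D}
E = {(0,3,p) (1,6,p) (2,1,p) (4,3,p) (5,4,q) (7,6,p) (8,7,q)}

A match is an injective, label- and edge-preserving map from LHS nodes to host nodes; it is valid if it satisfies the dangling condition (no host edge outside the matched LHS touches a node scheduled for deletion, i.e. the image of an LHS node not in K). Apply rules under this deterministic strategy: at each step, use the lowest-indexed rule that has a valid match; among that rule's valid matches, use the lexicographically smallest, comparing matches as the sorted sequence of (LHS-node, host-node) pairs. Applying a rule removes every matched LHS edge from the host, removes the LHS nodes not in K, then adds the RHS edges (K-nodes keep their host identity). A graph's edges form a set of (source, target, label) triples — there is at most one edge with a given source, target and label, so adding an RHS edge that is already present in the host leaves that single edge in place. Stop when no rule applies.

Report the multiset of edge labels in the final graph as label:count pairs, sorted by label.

[0] host  ⇒  9 nodes, 7 edges  {0-p->3 1-p->6 2-p->1 4-p->3 5-q->4 7-p->6 8-q->7}
[1] R0 @ {0↦3, 1↦4, 2↦5, 3↦0}  ⇒  6 nodes, 4 edges  {1-p->6 2-p->1 7-p->6 8-q->7}
[2] R0 @ {0↦6, 1↦7, 2↦8, 3↦1}  ⇒  3 nodes, 1 edges  {2-p->1}
halt: no rule applies after step 2
NF edges: [(2, 1, 'p')]

Answer: p:1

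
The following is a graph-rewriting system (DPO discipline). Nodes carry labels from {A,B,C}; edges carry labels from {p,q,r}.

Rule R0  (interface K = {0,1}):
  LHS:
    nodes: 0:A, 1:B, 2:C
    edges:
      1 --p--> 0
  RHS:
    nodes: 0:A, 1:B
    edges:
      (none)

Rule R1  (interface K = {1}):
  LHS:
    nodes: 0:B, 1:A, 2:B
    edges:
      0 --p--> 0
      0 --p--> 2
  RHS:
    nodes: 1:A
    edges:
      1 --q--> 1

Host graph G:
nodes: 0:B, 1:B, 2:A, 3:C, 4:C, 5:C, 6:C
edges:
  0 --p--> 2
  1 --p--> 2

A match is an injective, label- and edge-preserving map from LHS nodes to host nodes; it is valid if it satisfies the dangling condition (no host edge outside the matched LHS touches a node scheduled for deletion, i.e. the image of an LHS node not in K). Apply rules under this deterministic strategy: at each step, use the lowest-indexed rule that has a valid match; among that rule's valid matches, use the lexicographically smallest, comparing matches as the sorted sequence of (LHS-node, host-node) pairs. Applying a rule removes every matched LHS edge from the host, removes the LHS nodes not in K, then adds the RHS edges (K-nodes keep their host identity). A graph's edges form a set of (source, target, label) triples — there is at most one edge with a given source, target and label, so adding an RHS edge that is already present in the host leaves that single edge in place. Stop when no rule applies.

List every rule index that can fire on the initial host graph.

Answer: [R0]

Derivation:
R0: 8 valid matches — {0↦2, 1↦0, 2↦3}, {0↦2, 1↦0, 2↦4}, {0↦2, 1↦0, 2↦5} (+5 more)
R1: no valid match — LHS pattern not found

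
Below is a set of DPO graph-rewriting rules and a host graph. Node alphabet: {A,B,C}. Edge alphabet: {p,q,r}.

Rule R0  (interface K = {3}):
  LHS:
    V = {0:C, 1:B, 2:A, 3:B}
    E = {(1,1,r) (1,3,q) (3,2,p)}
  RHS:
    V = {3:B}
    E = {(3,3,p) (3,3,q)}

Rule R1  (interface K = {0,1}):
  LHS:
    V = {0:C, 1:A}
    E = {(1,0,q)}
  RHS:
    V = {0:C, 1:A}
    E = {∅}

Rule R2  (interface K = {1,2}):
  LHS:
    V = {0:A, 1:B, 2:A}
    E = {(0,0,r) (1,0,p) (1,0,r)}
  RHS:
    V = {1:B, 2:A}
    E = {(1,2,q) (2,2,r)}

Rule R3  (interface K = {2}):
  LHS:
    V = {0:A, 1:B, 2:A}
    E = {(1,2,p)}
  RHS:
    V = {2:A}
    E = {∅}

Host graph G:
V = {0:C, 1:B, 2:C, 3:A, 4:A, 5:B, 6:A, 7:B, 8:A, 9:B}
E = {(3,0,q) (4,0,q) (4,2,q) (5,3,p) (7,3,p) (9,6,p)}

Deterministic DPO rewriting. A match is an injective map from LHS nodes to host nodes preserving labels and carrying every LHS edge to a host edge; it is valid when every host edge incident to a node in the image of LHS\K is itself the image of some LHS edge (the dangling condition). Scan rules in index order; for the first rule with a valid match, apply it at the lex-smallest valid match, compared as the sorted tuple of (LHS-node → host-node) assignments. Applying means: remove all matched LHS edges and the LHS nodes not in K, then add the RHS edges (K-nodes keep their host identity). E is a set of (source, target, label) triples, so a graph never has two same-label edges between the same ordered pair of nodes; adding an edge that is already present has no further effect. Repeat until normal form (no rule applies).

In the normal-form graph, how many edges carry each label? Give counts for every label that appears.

Answer: (no edges)

Derivation:
start.  V:10 E:6  edges: 3-q->0 4-q->0 4-q->2 5-p->3 7-p->3 9-p->6
1. fire R1 via {0↦0, 1↦3}  →  V:10 E:5  edges: 4-q->0 4-q->2 5-p->3 7-p->3 9-p->6
2. fire R1 via {0↦0, 1↦4}  →  V:10 E:4  edges: 4-q->2 5-p->3 7-p->3 9-p->6
3. fire R1 via {0↦2, 1↦4}  →  V:10 E:3  edges: 5-p->3 7-p->3 9-p->6
4. fire R3 via {0↦4, 1↦5, 2↦3}  →  V:8 E:2  edges: 7-p->3 9-p->6
5. fire R3 via {0↦8, 1↦7, 2↦3}  →  V:6 E:1  edges: 9-p->6
6. fire R3 via {0↦3, 1↦9, 2↦6}  →  V:4 E:0  edges: ∅
halt: no rule applies after step 6
NF edges: []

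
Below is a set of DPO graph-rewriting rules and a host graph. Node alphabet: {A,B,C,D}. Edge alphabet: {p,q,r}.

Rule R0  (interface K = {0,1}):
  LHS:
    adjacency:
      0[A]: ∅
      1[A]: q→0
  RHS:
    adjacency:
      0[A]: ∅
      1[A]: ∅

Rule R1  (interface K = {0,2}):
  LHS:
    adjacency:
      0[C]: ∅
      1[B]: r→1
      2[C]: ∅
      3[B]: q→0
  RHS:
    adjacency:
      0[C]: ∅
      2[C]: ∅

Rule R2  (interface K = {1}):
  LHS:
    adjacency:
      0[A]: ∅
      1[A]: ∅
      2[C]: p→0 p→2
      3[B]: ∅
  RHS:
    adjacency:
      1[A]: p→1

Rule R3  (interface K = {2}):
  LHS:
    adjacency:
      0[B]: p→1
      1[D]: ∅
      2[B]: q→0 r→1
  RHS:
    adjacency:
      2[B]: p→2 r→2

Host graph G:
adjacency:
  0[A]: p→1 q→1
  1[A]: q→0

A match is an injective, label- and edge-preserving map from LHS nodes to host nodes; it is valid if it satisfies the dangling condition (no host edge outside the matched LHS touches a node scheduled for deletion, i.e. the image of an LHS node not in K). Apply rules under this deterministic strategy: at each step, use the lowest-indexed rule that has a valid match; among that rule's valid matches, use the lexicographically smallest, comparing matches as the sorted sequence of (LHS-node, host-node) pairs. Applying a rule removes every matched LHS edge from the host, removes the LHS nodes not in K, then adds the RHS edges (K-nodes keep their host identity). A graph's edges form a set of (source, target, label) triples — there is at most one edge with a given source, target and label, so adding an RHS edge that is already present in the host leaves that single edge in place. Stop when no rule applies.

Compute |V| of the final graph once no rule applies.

Answer: 2

Rewrite trace:
[0] host  ⇒  2 nodes, 3 edges  {0-p->1 0-q->1 1-q->0}
[1] R0 @ {0↦0, 1↦1}  ⇒  2 nodes, 2 edges  {0-p->1 0-q->1}
[2] R0 @ {0↦1, 1↦0}  ⇒  2 nodes, 1 edges  {0-p->1}
normal form: no rule applies after step 2
NF nodes: {0:A, 1:A}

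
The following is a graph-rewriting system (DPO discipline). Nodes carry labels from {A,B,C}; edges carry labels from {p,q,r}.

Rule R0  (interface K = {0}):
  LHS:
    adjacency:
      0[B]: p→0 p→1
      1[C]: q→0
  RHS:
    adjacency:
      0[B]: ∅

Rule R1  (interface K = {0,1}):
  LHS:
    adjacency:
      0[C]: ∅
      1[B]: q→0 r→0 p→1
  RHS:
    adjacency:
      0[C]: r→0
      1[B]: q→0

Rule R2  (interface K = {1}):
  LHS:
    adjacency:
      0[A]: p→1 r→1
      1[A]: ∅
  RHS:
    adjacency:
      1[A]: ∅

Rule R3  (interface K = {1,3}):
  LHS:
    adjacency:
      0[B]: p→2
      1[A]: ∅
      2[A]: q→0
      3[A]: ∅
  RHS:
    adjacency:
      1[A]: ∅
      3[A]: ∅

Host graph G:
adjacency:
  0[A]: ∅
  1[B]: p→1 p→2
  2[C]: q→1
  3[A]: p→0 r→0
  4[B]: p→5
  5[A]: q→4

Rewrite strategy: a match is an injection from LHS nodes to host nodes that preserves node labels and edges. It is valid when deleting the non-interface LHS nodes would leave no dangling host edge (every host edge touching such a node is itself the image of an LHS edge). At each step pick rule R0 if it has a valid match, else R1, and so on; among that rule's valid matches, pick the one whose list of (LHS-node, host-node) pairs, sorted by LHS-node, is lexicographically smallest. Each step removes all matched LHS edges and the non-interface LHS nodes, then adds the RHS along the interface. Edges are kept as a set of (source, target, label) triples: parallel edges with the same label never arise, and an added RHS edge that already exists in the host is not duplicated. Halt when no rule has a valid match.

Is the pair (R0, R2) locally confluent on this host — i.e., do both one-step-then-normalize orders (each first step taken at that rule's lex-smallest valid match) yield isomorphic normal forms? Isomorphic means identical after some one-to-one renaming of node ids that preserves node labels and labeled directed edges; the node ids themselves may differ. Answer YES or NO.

branch R0-first: apply at {0↦1, 1↦2} → |E|=4, then 1 more step(s) → NF |V|=4 |E|=2 V={0:A, 1:B, 4:B, 5:A} E=4-p->5 5-q->4
branch R2-first: apply at {0↦3, 1↦0} → |E|=5, then 1 more step(s) → NF |V|=4 |E|=2 V={0:A, 1:B, 4:B, 5:A} E=4-p->5 5-q->4
graphs isomorphic (equal up to label-preserving node renaming)

Answer: YES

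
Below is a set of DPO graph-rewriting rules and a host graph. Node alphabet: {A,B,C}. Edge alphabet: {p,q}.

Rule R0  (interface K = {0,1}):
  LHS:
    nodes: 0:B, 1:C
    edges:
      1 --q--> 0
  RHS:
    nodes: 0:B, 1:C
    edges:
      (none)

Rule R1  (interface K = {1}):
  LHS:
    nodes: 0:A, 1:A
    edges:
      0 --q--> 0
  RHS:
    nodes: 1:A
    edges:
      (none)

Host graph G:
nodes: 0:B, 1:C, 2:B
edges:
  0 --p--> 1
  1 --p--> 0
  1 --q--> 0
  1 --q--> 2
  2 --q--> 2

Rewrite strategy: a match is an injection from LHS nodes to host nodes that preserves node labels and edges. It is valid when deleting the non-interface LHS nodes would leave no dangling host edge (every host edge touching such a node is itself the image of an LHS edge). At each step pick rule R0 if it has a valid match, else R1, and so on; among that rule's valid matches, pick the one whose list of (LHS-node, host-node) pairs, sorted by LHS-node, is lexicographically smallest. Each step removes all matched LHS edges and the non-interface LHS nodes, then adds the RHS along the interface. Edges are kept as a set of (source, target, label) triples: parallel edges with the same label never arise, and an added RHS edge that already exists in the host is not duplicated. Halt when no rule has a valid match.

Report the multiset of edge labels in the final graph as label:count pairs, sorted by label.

start.  V:3 E:5  edges: 0-p->1 1-p->0 1-q->0 1-q->2 2-q->2
1. fire R0 via {0↦0, 1↦1}  →  V:3 E:4  edges: 0-p->1 1-p->0 1-q->2 2-q->2
2. fire R0 via {0↦2, 1↦1}  →  V:3 E:3  edges: 0-p->1 1-p->0 2-q->2
final graph: no rule applies after step 2
NF edges: [(0, 1, 'p'), (1, 0, 'p'), (2, 2, 'q')]

Answer: p:2 q:1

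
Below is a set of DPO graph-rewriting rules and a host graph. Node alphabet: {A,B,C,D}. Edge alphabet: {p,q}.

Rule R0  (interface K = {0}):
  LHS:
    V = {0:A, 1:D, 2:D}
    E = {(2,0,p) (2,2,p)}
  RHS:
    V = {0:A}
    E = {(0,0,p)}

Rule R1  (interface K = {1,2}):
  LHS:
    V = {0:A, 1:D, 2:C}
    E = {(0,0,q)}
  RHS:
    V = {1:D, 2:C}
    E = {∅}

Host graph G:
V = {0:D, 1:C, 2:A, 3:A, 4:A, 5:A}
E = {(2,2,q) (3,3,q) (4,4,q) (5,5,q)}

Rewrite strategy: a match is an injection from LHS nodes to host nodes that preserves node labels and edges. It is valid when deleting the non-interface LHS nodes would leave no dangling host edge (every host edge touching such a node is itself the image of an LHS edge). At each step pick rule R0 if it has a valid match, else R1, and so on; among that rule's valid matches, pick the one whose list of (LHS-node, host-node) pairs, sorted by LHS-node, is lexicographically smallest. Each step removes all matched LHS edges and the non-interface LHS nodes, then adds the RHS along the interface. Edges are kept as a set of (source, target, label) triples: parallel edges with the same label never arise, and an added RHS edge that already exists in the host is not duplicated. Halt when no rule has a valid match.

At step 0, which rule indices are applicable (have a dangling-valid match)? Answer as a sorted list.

R0: no valid match — LHS pattern not found
R1: 4 valid matches — {0↦2, 1↦0, 2↦1}, {0↦3, 1↦0, 2↦1}, {0↦4, 1↦0, 2↦1} (+1 more)

Answer: [R1]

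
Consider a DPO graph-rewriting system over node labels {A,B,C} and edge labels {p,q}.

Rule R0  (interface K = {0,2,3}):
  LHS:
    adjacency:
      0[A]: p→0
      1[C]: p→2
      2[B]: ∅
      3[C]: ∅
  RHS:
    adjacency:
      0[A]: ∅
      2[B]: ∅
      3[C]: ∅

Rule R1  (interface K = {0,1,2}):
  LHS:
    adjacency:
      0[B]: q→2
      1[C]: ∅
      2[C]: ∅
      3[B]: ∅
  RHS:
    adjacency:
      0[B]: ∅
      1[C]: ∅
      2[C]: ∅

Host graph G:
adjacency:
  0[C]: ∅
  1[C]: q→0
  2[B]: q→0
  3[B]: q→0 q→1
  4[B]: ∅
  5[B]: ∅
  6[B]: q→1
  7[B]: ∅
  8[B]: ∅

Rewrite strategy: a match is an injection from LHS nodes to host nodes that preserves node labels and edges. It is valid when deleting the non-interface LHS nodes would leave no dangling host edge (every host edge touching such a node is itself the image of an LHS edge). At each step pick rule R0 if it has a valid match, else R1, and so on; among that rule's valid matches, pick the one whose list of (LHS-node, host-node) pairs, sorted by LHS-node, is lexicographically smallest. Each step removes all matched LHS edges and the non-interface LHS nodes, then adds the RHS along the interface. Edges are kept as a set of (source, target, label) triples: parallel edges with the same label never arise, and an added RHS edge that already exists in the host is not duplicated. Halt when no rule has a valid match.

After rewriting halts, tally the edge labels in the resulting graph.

Answer: q:1

Derivation:
initial: |V|=9 |E|=5  E = 1-q->0 2-q->0 3-q->0 3-q->1 6-q->1
step 1: apply R1 at {0↦2, 1↦1, 2↦0, 3↦4}  → |V|=8 |E|=4  E = 1-q->0 3-q->0 3-q->1 6-q->1
step 2: apply R1 at {0↦3, 1↦0, 2↦1, 3↦2}  → |V|=7 |E|=3  E = 1-q->0 3-q->0 6-q->1
step 3: apply R1 at {0↦3, 1↦1, 2↦0, 3↦5}  → |V|=6 |E|=2  E = 1-q->0 6-q->1
step 4: apply R1 at {0↦6, 1↦0, 2↦1, 3↦3}  → |V|=5 |E|=1  E = 1-q->0
final graph: no rule applies after step 4
NF edges: [(1, 0, 'q')]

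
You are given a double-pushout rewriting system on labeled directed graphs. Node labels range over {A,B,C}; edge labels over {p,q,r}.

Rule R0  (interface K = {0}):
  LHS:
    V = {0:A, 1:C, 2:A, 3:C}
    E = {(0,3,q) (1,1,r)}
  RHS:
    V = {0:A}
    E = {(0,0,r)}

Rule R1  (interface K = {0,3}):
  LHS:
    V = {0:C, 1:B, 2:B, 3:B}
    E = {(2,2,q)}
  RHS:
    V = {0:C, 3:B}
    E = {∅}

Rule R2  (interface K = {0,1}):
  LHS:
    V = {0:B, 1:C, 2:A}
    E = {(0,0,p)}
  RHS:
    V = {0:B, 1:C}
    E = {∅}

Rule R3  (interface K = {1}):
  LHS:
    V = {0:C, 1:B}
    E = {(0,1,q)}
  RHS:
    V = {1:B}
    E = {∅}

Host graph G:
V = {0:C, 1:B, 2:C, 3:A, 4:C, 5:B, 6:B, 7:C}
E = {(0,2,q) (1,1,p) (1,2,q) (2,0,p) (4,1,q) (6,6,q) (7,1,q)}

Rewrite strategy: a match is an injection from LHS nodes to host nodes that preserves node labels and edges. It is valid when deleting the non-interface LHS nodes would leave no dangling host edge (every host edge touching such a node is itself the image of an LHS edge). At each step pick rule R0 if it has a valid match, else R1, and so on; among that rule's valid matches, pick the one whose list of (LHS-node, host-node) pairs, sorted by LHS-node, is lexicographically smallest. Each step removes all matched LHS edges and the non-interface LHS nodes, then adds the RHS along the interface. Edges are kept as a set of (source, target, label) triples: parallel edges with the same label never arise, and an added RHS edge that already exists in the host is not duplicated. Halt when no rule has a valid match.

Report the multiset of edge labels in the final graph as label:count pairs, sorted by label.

[0] host  ⇒  8 nodes, 7 edges  {0-q->2 1-p->1 1-q->2 2-p->0 4-q->1 6-q->6 7-q->1}
[1] R1 @ {0↦0, 1↦5, 2↦6, 3↦1}  ⇒  6 nodes, 6 edges  {0-q->2 1-p->1 1-q->2 2-p->0 4-q->1 7-q->1}
[2] R2 @ {0↦1, 1↦0, 2↦3}  ⇒  5 nodes, 5 edges  {0-q->2 1-q->2 2-p->0 4-q->1 7-q->1}
[3] R3 @ {0↦4, 1↦1}  ⇒  4 nodes, 4 edges  {0-q->2 1-q->2 2-p->0 7-q->1}
[4] R3 @ {0↦7, 1↦1}  ⇒  3 nodes, 3 edges  {0-q->2 1-q->2 2-p->0}
final graph: no rule applies after step 4
NF edges: [(0, 2, 'q'), (1, 2, 'q'), (2, 0, 'p')]

Answer: p:1 q:2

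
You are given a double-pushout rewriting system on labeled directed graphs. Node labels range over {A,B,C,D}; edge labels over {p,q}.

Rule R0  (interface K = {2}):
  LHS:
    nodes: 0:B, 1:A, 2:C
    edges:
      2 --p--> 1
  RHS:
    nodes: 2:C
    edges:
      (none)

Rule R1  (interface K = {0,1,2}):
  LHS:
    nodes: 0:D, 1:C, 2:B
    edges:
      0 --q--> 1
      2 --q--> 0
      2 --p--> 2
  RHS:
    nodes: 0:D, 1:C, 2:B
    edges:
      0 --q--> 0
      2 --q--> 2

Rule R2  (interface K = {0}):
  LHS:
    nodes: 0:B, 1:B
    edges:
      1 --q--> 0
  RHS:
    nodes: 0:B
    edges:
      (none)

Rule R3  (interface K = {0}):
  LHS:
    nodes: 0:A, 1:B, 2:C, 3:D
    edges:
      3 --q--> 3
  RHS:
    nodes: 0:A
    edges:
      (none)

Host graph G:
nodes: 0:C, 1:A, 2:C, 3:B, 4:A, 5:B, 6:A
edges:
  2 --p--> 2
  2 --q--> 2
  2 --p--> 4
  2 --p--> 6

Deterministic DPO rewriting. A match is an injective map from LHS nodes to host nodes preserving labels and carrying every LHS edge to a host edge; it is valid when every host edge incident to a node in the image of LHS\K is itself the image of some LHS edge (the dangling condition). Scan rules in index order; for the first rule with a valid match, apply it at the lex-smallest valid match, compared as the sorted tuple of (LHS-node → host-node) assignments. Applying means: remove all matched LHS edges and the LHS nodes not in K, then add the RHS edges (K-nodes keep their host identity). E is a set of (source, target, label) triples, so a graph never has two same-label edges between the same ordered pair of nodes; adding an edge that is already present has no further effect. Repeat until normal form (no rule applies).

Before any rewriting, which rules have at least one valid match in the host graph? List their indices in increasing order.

Answer: [R0]

Rewrite trace:
R0: 4 valid matches — {0↦3, 1↦4, 2↦2}, {0↦3, 1↦6, 2↦2}, {0↦5, 1↦4, 2↦2} (+1 more)
R1: no valid match — LHS pattern not found
R2: no valid match — LHS pattern not found
R3: no valid match — LHS pattern not found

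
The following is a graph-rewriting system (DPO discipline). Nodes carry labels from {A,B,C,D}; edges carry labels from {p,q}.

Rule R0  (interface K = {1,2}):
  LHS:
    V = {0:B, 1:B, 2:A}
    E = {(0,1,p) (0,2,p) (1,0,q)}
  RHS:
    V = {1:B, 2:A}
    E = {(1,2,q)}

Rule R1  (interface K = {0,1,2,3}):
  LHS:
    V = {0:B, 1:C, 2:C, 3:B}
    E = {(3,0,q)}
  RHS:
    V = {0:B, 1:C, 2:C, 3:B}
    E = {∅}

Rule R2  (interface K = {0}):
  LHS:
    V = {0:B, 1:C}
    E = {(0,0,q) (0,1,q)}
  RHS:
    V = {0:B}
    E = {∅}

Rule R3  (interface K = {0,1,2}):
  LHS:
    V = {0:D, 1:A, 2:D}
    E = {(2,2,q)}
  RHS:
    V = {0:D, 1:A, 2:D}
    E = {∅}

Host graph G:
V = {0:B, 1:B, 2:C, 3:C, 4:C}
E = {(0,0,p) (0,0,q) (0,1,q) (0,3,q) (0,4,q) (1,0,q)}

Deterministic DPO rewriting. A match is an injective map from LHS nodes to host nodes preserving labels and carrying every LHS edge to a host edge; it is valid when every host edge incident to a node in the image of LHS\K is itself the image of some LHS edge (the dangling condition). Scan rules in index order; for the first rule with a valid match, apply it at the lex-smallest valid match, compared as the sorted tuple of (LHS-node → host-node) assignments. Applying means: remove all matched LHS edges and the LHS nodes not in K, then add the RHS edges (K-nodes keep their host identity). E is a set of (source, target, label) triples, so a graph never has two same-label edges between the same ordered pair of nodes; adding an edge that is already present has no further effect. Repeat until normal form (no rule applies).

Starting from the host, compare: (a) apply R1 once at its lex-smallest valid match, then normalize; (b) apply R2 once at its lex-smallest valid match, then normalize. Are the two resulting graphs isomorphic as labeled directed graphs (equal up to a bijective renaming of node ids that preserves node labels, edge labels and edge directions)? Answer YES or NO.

Answer: YES

Rewrite trace:
branch R1-first: apply at {0↦0, 1↦2, 2↦3, 3↦1} → |E|=5, then 2 more step(s) → NF |V|=4 |E|=2 V={0:B, 1:B, 2:C, 4:C} E=0-p->0 0-q->4
branch R2-first: apply at {0↦0, 1↦3} → |E|=4, then 2 more step(s) → NF |V|=4 |E|=2 V={0:B, 1:B, 2:C, 4:C} E=0-p->0 0-q->4
graphs isomorphic (equal up to label-preserving node renaming)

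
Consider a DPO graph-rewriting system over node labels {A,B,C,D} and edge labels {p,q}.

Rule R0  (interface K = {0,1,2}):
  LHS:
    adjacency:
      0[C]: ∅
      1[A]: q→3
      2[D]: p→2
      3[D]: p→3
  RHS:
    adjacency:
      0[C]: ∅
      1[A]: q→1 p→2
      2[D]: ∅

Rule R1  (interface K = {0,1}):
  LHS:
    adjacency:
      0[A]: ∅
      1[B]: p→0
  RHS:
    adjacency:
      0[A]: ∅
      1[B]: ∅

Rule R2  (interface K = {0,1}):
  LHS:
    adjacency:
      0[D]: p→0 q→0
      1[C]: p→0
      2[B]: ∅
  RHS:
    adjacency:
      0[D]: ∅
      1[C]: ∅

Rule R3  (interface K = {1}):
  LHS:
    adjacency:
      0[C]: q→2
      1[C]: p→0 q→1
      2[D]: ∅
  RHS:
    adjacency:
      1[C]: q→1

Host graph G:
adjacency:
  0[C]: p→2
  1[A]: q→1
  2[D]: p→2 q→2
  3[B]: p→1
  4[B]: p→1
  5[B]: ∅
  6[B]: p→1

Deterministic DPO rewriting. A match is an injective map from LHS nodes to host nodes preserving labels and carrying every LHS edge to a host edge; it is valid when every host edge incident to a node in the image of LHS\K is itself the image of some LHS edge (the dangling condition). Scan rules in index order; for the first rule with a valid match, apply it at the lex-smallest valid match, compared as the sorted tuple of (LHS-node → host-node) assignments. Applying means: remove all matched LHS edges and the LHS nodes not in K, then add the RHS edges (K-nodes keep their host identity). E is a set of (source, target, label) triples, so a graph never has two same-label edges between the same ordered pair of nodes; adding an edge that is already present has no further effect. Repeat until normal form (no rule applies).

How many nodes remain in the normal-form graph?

Answer: 6

Derivation:
start.  V:7 E:7  edges: 0-p->2 1-q->1 2-p->2 2-q->2 3-p->1 4-p->1 6-p->1
1. fire R1 via {0↦1, 1↦3}  →  V:7 E:6  edges: 0-p->2 1-q->1 2-p->2 2-q->2 4-p->1 6-p->1
2. fire R1 via {0↦1, 1↦4}  →  V:7 E:5  edges: 0-p->2 1-q->1 2-p->2 2-q->2 6-p->1
3. fire R1 via {0↦1, 1↦6}  →  V:7 E:4  edges: 0-p->2 1-q->1 2-p->2 2-q->2
4. fire R2 via {0↦2, 1↦0, 2↦3}  →  V:6 E:1  edges: 1-q->1
final graph: no rule applies after step 4
NF nodes: {0:C, 1:A, 2:D, 4:B, 5:B, 6:B}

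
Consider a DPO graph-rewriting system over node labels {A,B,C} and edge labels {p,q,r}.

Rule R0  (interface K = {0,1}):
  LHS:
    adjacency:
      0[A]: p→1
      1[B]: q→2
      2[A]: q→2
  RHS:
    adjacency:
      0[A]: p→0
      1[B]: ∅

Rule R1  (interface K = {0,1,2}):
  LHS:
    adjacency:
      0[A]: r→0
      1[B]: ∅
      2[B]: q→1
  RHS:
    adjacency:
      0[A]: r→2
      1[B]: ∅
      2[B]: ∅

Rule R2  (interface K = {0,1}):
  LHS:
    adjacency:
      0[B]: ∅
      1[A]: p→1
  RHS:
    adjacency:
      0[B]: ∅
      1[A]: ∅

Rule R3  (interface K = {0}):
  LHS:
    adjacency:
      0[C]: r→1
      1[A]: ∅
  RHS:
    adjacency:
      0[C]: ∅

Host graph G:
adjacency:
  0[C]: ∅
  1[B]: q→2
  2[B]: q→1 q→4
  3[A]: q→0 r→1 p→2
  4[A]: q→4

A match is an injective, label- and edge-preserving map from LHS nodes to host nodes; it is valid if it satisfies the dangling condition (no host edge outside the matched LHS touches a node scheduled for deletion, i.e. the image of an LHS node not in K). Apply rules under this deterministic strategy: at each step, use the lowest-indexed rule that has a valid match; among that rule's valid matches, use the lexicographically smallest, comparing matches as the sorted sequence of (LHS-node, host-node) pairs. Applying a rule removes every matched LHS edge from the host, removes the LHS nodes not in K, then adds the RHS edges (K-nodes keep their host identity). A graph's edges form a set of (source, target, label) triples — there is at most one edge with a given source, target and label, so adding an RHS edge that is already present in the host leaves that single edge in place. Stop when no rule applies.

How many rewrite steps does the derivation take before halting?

[0] host  ⇒  5 nodes, 7 edges  {1-q->2 2-q->1 2-q->4 3-q->0 3-r->1 3-p->2 4-q->4}
[1] R0 @ {0↦3, 1↦2, 2↦4}  ⇒  4 nodes, 5 edges  {1-q->2 2-q->1 3-q->0 3-r->1 3-p->3}
[2] R2 @ {0↦1, 1↦3}  ⇒  4 nodes, 4 edges  {1-q->2 2-q->1 3-q->0 3-r->1}
normal form: no rule applies after step 2

Answer: 2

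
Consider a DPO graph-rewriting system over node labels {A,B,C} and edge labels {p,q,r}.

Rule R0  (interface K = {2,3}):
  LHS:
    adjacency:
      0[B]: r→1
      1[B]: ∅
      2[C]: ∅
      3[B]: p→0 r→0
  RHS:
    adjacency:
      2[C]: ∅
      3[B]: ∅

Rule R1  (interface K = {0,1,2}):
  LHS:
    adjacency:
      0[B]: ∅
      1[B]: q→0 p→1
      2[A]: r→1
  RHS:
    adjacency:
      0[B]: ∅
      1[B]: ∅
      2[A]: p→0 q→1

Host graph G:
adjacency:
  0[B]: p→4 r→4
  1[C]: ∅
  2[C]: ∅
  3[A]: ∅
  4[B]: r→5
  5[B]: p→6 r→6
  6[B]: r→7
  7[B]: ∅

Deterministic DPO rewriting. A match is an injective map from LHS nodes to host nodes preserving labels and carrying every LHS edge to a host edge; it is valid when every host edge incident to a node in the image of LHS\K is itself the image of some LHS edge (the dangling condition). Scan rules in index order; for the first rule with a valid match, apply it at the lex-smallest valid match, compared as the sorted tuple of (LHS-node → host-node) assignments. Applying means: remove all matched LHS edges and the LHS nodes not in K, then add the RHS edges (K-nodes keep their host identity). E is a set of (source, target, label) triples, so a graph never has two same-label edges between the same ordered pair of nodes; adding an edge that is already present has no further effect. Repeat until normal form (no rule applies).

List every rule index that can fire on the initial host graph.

R0: 2 valid matches — {0↦6, 1↦7, 2↦1, 3↦5}, {0↦6, 1↦7, 2↦2, 3↦5}
R1: no valid match — LHS pattern not found

Answer: [R0]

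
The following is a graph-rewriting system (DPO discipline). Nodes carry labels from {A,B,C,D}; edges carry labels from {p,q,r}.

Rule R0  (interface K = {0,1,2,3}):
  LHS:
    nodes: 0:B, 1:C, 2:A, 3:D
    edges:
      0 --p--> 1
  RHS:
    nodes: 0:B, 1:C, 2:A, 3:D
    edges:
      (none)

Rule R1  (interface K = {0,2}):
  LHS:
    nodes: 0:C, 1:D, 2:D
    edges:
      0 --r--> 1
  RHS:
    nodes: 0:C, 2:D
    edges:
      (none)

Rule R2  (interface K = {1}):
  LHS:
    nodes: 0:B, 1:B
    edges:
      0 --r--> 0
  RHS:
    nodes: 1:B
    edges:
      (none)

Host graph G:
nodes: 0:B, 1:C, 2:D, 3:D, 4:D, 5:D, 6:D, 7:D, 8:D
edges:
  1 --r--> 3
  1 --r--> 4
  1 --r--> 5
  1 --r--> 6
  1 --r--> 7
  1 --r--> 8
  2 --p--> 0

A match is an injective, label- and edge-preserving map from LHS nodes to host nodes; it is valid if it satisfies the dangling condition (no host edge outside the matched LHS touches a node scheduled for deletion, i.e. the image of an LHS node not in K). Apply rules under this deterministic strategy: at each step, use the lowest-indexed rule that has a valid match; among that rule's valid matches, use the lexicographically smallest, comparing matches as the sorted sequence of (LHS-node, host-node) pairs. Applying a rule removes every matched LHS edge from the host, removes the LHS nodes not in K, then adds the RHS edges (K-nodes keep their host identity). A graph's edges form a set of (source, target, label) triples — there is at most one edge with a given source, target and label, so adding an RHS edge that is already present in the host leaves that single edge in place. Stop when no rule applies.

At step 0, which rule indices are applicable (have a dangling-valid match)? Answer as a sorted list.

Answer: [R1]

Derivation:
R0: no valid match — LHS pattern not found
R1: 36 valid matches — {0↦1, 1↦3, 2↦2}, {0↦1, 1↦3, 2↦4}, {0↦1, 1↦3, 2↦5} (+33 more)
R2: no valid match — LHS pattern not found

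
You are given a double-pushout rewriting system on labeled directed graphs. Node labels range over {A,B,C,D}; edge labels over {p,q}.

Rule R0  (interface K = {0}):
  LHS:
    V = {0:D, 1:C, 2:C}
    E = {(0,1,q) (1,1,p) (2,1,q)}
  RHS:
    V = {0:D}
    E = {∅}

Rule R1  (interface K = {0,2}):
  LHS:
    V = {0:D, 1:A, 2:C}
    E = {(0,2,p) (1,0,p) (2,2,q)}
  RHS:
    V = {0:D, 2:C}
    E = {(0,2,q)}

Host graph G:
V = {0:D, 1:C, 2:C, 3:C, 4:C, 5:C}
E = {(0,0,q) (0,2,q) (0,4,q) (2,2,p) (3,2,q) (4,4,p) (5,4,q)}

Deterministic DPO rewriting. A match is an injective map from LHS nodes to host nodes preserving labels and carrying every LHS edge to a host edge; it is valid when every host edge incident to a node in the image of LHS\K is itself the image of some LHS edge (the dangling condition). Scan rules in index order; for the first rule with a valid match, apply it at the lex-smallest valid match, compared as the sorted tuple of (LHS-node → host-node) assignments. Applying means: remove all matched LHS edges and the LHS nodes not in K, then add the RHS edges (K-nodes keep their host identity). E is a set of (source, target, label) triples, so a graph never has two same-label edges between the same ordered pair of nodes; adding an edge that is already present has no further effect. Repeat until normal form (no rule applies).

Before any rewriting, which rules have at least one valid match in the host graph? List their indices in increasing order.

Answer: [R0]

Steps:
R0: 2 valid matches — {0↦0, 1↦2, 2↦3}, {0↦0, 1↦4, 2↦5}
R1: no valid match — LHS pattern not found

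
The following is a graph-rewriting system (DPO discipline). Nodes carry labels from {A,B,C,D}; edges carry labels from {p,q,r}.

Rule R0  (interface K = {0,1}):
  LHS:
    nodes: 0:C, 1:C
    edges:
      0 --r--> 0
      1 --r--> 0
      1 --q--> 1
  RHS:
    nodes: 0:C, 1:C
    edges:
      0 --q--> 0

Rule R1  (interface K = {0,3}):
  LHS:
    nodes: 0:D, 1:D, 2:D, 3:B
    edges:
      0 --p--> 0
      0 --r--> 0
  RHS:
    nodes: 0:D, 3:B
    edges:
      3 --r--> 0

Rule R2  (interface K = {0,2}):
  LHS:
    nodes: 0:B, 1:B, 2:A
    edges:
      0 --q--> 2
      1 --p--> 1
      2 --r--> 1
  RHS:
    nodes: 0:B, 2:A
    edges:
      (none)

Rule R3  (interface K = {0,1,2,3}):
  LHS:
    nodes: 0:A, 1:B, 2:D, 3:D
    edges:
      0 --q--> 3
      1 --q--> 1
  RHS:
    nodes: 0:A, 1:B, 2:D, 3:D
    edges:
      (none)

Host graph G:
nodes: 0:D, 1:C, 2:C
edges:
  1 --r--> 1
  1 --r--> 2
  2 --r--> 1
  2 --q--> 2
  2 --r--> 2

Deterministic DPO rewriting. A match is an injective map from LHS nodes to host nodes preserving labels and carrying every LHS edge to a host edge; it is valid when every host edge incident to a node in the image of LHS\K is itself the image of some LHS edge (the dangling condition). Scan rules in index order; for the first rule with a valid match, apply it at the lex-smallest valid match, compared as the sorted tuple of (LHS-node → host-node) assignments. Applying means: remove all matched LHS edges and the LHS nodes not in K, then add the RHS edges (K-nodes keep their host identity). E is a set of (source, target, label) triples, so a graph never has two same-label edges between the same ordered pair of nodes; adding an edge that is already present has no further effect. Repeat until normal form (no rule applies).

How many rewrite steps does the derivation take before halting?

initial: |V|=3 |E|=5  E = 1-r->1 1-r->2 2-r->1 2-q->2 2-r->2
step 1: apply R0 at {0↦1, 1↦2}  → |V|=3 |E|=3  E = 1-q->1 1-r->2 2-r->2
step 2: apply R0 at {0↦2, 1↦1}  → |V|=3 |E|=1  E = 2-q->2
final graph: no rule applies after step 2

Answer: 2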